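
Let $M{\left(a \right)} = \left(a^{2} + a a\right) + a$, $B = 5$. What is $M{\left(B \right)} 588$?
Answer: $32340$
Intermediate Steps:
$M{\left(a \right)} = a + 2 a^{2}$ ($M{\left(a \right)} = \left(a^{2} + a^{2}\right) + a = 2 a^{2} + a = a + 2 a^{2}$)
$M{\left(B \right)} 588 = 5 \left(1 + 2 \cdot 5\right) 588 = 5 \left(1 + 10\right) 588 = 5 \cdot 11 \cdot 588 = 55 \cdot 588 = 32340$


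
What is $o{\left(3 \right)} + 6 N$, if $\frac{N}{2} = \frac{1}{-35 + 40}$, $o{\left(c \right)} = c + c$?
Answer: $\frac{42}{5} \approx 8.4$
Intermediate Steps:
$o{\left(c \right)} = 2 c$
$N = \frac{2}{5}$ ($N = \frac{2}{-35 + 40} = \frac{2}{5} \approx 0.4$)
$o{\left(3 \right)} + 6 N = 2 \cdot 3 + 6 \cdot \frac{2}{5} = 6 + \frac{12}{5} = \frac{42}{5}$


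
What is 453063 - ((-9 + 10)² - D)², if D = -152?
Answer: 429654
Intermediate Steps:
453063 - ((-9 + 10)² - D)² = 453063 - ((-9 + 10)² - 1*(-152))² = 453063 - (1² + 152)² = 453063 - (1 + 152)² = 453063 - 1*153² = 453063 - 1*23409 = 453063 - 23409 = 429654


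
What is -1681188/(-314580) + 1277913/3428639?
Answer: 513849384556/89881771385 ≈ 5.7169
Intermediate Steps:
-1681188/(-314580) + 1277913/3428639 = -1681188*(-1/314580) + 1277913*(1/3428639) = 140099/26215 + 1277913/3428639 = 513849384556/89881771385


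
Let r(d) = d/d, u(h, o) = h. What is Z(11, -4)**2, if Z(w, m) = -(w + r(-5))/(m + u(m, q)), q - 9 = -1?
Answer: 9/4 ≈ 2.2500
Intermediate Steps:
q = 8 (q = 9 - 1 = 8)
r(d) = 1
Z(w, m) = -(1 + w)/(2*m) (Z(w, m) = -(w + 1)/(m + m) = -(1 + w)/(2*m))
Z(11, -4)**2 = ((1/2)*(-1 - 1*11)/(-4))**2 = ((1/2)*(-1/4)*(-1 - 11))**2 = ((1/2)*(-1/4)*(-12))**2 = (3/2)**2 = 9/4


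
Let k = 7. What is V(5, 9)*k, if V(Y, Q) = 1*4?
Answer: 28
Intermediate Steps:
V(Y, Q) = 4
V(5, 9)*k = 4*7 = 28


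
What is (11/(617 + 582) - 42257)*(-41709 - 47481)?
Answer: 410810210280/109 ≈ 3.7689e+9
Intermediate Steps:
(11/(617 + 582) - 42257)*(-41709 - 47481) = (11/1199 - 42257)*(-89190) = ((1/1199)*11 - 42257)*(-89190) = (1/109 - 42257)*(-89190) = -4606012/109*(-89190) = 410810210280/109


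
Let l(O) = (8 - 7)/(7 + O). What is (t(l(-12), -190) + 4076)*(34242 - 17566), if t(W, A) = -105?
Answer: 66220396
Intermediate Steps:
l(O) = 1/(7 + O)
(t(l(-12), -190) + 4076)*(34242 - 17566) = (-105 + 4076)*(34242 - 17566) = 3971*16676 = 66220396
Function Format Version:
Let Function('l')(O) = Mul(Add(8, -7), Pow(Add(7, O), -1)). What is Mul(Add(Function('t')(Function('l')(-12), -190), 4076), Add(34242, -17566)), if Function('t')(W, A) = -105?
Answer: 66220396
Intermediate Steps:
Function('l')(O) = Pow(Add(7, O), -1) (Function('l')(O) = Mul(1, Pow(Add(7, O), -1)) = Pow(Add(7, O), -1))
Mul(Add(Function('t')(Function('l')(-12), -190), 4076), Add(34242, -17566)) = Mul(Add(-105, 4076), Add(34242, -17566)) = Mul(3971, 16676) = 66220396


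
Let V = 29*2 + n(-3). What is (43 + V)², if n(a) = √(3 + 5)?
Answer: 10209 + 404*√2 ≈ 10780.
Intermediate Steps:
n(a) = 2*√2 (n(a) = √8 = 2*√2)
V = 58 + 2*√2 (V = 29*2 + 2*√2 = 58 + 2*√2 ≈ 60.828)
(43 + V)² = (43 + (58 + 2*√2))² = (101 + 2*√2)²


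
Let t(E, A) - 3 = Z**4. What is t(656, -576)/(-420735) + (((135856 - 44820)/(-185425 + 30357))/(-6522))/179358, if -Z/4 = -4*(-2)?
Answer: -2264360666147946743/908558902155776220 ≈ -2.4923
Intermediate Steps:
Z = -32 (Z = -(-16)*(-2) = -4*8 = -32)
t(E, A) = 1048579 (t(E, A) = 3 + (-32)**4 = 3 + 1048576 = 1048579)
t(656, -576)/(-420735) + (((135856 - 44820)/(-185425 + 30357))/(-6522))/179358 = 1048579/(-420735) + (((135856 - 44820)/(-185425 + 30357))/(-6522))/179358 = 1048579*(-1/420735) + ((91036/(-155068))*(-1/6522))*(1/179358) = -149797/60105 + ((91036*(-1/155068))*(-1/6522))*(1/179358) = -149797/60105 - 22759/38767*(-1/6522)*(1/179358) = -149797/60105 + (22759/252838374)*(1/179358) = -149797/60105 + 22759/45348585083892 = -2264360666147946743/908558902155776220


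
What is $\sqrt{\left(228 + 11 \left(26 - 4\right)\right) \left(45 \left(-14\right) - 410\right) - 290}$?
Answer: $i \sqrt{489090} \approx 699.35 i$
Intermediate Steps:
$\sqrt{\left(228 + 11 \left(26 - 4\right)\right) \left(45 \left(-14\right) - 410\right) - 290} = \sqrt{\left(228 + 11 \cdot 22\right) \left(-630 - 410\right) - 290} = \sqrt{\left(228 + 242\right) \left(-1040\right) - 290} = \sqrt{470 \left(-1040\right) - 290} = \sqrt{-488800 - 290} = \sqrt{-489090} = i \sqrt{489090}$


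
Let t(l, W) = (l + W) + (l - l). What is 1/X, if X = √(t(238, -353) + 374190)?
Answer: √14963/74815 ≈ 0.0016350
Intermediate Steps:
t(l, W) = W + l (t(l, W) = (W + l) + 0 = W + l)
X = 5*√14963 (X = √((-353 + 238) + 374190) = √(-115 + 374190) = √374075 = 5*√14963 ≈ 611.62)
1/X = 1/(5*√14963) = √14963/74815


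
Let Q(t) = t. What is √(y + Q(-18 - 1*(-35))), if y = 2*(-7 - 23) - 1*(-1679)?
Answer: 2*√409 ≈ 40.448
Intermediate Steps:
y = 1619 (y = 2*(-30) + 1679 = -60 + 1679 = 1619)
√(y + Q(-18 - 1*(-35))) = √(1619 + (-18 - 1*(-35))) = √(1619 + (-18 + 35)) = √(1619 + 17) = √1636 = 2*√409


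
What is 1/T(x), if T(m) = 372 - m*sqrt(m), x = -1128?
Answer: 31/119615628 - 47*I*sqrt(282)/29903907 ≈ 2.5916e-7 - 2.6393e-5*I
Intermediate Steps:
T(m) = 372 - m**(3/2)
1/T(x) = 1/(372 - (-1128)**(3/2)) = 1/(372 - (-2256)*I*sqrt(282)) = 1/(372 + 2256*I*sqrt(282))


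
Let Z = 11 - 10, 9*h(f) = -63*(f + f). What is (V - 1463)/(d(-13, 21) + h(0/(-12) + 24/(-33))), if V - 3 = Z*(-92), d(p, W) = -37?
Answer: 17072/295 ≈ 57.871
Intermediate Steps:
h(f) = -14*f (h(f) = (-63*(f + f))/9 = (-126*f)/9 = -14*f)
Z = 1
V = -89 (V = 3 + 1*(-92) = 3 - 92 = -89)
(V - 1463)/(d(-13, 21) + h(0/(-12) + 24/(-33))) = (-89 - 1463)/(-37 - 14*(0/(-12) + 24/(-33))) = -1552/(-37 - 14*(0*(-1/12) + 24*(-1/33))) = -1552/(-37 - 14*(0 - 8/11)) = -1552/(-37 - 14*(-8/11)) = -1552/(-37 + 112/11) = -1552/(-295/11) = -1552*(-11/295) = 17072/295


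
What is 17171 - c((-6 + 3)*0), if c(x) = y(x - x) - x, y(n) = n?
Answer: 17171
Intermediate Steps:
c(x) = -x (c(x) = (x - x) - x = 0 - x = -x)
17171 - c((-6 + 3)*0) = 17171 - (-1)*(-6 + 3)*0 = 17171 - (-1)*(-3*0) = 17171 - (-1)*0 = 17171 - 1*0 = 17171 + 0 = 17171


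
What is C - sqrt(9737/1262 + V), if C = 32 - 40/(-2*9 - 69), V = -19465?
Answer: 2824/87 - I*sqrt(30988527366)/1262 ≈ 32.46 - 139.49*I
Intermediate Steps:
C = 2824/87 (C = 32 - 40/(-18 - 69) = 32 - 40/(-87) = 32 - 40*(-1/87) = 32 + 40/87 = 2824/87 ≈ 32.460)
C - sqrt(9737/1262 + V) = 2824/87 - sqrt(9737/1262 - 19465) = 2824/87 - sqrt(-24555093/1262) = 2824/87 - I*sqrt(30988527366)/1262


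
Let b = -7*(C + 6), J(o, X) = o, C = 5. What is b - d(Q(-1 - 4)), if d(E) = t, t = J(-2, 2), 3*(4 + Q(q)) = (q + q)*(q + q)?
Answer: -75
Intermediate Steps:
Q(q) = -4 + 4*q**2/3 (Q(q) = -4 + ((q + q)*(q + q))/3 = -4 + ((2*q)*(2*q))/3 = -4 + (4*q**2)/3 = -4 + 4*q**2/3)
t = -2
d(E) = -2
b = -77 (b = -7*(5 + 6) = -7*11 = -77)
b - d(Q(-1 - 4)) = -77 - 1*(-2) = -77 + 2 = -75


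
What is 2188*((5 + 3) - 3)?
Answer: 10940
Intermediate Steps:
2188*((5 + 3) - 3) = 2188*(8 - 3) = 2188*5 = 10940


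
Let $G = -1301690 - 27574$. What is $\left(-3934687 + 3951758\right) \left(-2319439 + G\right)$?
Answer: $-62287008913$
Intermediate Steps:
$G = -1329264$ ($G = -1301690 - 27574 = -1329264$)
$\left(-3934687 + 3951758\right) \left(-2319439 + G\right) = \left(-3934687 + 3951758\right) \left(-2319439 - 1329264\right) = 17071 \left(-3648703\right) = -62287008913$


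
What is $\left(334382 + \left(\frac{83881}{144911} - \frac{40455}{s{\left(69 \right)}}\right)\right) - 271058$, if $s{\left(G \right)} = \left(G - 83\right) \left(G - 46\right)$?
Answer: $\frac{2960672204995}{46661342} \approx 63450.0$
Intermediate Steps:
$s{\left(G \right)} = \left(-83 + G\right) \left(-46 + G\right)$
$\left(334382 + \left(\frac{83881}{144911} - \frac{40455}{s{\left(69 \right)}}\right)\right) - 271058 = \left(334382 - \left(- \frac{83881}{144911} + \frac{40455}{3818 + 69^{2} - 8901}\right)\right) - 271058 = \left(334382 - \left(- \frac{83881}{144911} + \frac{40455}{3818 + 4761 - 8901}\right)\right) - 271058 = \left(334382 - \left(- \frac{83881}{144911} + \frac{40455}{-322}\right)\right) - 271058 = \left(334382 + \left(\frac{83881}{144911} - - \frac{40455}{322}\right)\right) - 271058 = \left(334382 + \left(\frac{83881}{144911} + \frac{40455}{322}\right)\right) - 271058 = \left(334382 + \frac{5889384187}{46661342}\right) - 271058 = \frac{15608602244831}{46661342} - 271058 = \frac{2960672204995}{46661342}$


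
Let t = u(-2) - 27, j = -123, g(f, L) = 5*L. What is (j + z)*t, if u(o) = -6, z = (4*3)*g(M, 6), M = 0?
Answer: -7821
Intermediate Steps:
z = 360 (z = (4*3)*(5*6) = 12*30 = 360)
t = -33 (t = -6 - 27 = -33)
(j + z)*t = (-123 + 360)*(-33) = 237*(-33) = -7821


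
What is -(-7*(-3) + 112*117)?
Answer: -13125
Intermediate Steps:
-(-7*(-3) + 112*117) = -(21 + 13104) = -1*13125 = -13125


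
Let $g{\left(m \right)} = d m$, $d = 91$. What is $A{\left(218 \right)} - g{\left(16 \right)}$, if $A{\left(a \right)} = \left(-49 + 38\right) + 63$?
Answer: $-1404$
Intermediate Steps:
$A{\left(a \right)} = 52$ ($A{\left(a \right)} = -11 + 63 = 52$)
$g{\left(m \right)} = 91 m$
$A{\left(218 \right)} - g{\left(16 \right)} = 52 - 91 \cdot 16 = 52 - 1456 = -1404$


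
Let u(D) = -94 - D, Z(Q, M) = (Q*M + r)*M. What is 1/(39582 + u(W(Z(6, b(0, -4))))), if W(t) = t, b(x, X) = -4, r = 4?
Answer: 1/39408 ≈ 2.5376e-5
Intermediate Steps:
Z(Q, M) = M*(4 + M*Q) (Z(Q, M) = (Q*M + 4)*M = (M*Q + 4)*M = (4 + M*Q)*M = M*(4 + M*Q))
1/(39582 + u(W(Z(6, b(0, -4))))) = 1/(39582 + (-94 - (-4)*(4 - 4*6))) = 1/(39582 + (-94 - (-4)*(4 - 24))) = 1/(39582 + (-94 - (-4)*(-20))) = 1/(39582 + (-94 - 1*80)) = 1/(39582 + (-94 - 80)) = 1/(39582 - 174) = 1/39408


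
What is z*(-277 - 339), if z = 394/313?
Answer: -242704/313 ≈ -775.41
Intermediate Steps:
z = 394/313 (z = 394*(1/313) = 394/313 ≈ 1.2588)
z*(-277 - 339) = 394*(-277 - 339)/313 = (394/313)*(-616) = -242704/313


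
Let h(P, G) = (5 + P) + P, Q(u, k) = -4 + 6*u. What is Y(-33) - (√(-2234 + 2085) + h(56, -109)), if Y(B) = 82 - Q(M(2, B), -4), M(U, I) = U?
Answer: -43 - I*√149 ≈ -43.0 - 12.207*I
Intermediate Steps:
h(P, G) = 5 + 2*P
Y(B) = 74 (Y(B) = 82 - (-4 + 6*2) = 82 - (-4 + 12) = 82 - 1*8 = 82 - 8 = 74)
Y(-33) - (√(-2234 + 2085) + h(56, -109)) = 74 - (√(-2234 + 2085) + (5 + 2*56)) = 74 - (√(-149) + (5 + 112)) = 74 - (I*√149 + 117) = 74 - (117 + I*√149) = 74 + (-117 - I*√149) = -43 - I*√149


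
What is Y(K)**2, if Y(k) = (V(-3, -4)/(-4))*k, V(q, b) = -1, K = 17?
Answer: 289/16 ≈ 18.063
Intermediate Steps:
Y(k) = k/4 (Y(k) = (-1/(-4))*k = (-1*(-1/4))*k = k/4)
Y(K)**2 = ((1/4)*17)**2 = (17/4)**2 = 289/16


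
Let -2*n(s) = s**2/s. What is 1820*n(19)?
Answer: -17290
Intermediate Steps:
n(s) = -s/2 (n(s) = -s**2/(2*s) = -s/2)
1820*n(19) = 1820*(-1/2*19) = 1820*(-19/2) = -17290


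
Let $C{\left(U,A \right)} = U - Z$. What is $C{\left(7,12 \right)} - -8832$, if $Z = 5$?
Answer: $8834$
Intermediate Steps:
$C{\left(U,A \right)} = -5 + U$ ($C{\left(U,A \right)} = U - 5 = -5 + U$)
$C{\left(7,12 \right)} - -8832 = \left(-5 + 7\right) - -8832 = 2 + 8832 = 8834$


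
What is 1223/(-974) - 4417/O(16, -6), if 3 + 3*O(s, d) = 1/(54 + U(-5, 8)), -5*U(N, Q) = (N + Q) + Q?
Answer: 1670916305/375964 ≈ 4444.4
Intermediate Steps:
U(N, Q) = -2*Q/5 - N/5 (U(N, Q) = -((N + Q) + Q)/5 = -(N + 2*Q)/5 = -2*Q/5 - N/5)
O(s, d) = -772/777 (O(s, d) = -1 + 1/(3*(54 + (-⅖*8 - ⅕*(-5)))) = -1 + 1/(3*(54 + (-16/5 + 1))) = -1 + 1/(3*(54 - 11/5)) = -1 + 1/(3*(259/5)) = -1 + (⅓)*(5/259) = -1 + 5/777 = -772/777)
1223/(-974) - 4417/O(16, -6) = 1223/(-974) - 4417/(-772/777) = 1223*(-1/974) - 4417*(-777/772) = -1223/974 + 3432009/772 = 1670916305/375964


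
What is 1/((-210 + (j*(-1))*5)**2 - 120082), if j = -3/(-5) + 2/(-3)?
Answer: -9/685097 ≈ -1.3137e-5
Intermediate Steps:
j = -1/15 (j = -3*(-1/5) + 2*(-1/3) = 3/5 - 2/3 = -1/15 ≈ -0.066667)
1/((-210 + (j*(-1))*5)**2 - 120082) = 1/((-210 - 1/15*(-1)*5)**2 - 120082) = 1/((-210 + (1/15)*5)**2 - 120082) = 1/((-210 + 1/3)**2 - 120082) = 1/((-629/3)**2 - 120082) = 1/(395641/9 - 120082) = 1/(-685097/9) = -9/685097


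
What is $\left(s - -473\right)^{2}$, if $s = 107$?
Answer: $336400$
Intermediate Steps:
$\left(s - -473\right)^{2} = \left(107 - -473\right)^{2} = \left(107 + 473\right)^{2} = 580^{2} = 336400$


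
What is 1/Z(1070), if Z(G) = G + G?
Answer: 1/2140 ≈ 0.00046729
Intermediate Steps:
Z(G) = 2*G
1/Z(1070) = 1/(2*1070) = 1/2140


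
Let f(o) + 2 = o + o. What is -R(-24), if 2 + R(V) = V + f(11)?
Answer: 6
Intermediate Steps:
f(o) = -2 + 2*o (f(o) = -2 + (o + o) = -2 + 2*o)
R(V) = 18 + V (R(V) = -2 + (V + (-2 + 2*11)) = -2 + (V + (-2 + 22)) = -2 + (V + 20) = -2 + (20 + V) = 18 + V)
-R(-24) = -(18 - 24) = -1*(-6) = 6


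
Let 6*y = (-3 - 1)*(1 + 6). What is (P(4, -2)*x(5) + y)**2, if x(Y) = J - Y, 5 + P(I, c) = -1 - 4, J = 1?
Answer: 11236/9 ≈ 1248.4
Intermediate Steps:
P(I, c) = -10 (P(I, c) = -5 + (-1 - 4) = -5 - 5 = -10)
y = -14/3 (y = ((-3 - 1)*(1 + 6))/6 = (-4*7)/6 = (1/6)*(-28) = -14/3 ≈ -4.6667)
x(Y) = 1 - Y
(P(4, -2)*x(5) + y)**2 = (-10*(1 - 1*5) - 14/3)**2 = (-10*(1 - 5) - 14/3)**2 = (-10*(-4) - 14/3)**2 = (40 - 14/3)**2 = (106/3)**2 = 11236/9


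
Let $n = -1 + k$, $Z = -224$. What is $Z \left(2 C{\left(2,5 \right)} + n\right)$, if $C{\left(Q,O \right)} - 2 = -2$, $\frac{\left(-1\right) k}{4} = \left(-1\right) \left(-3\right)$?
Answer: $2912$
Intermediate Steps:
$k = -12$ ($k = - 4 \left(\left(-1\right) \left(-3\right)\right) = \left(-4\right) 3 = -12$)
$C{\left(Q,O \right)} = 0$ ($C{\left(Q,O \right)} = 2 - 2 = 0$)
$n = -13$ ($n = -1 - 12 = -13$)
$Z \left(2 C{\left(2,5 \right)} + n\right) = - 224 \left(2 \cdot 0 - 13\right) = - 224 \left(0 - 13\right) = \left(-224\right) \left(-13\right) = 2912$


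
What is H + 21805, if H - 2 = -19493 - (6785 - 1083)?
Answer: -3388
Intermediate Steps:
H = -25193 (H = 2 + (-19493 - (6785 - 1083)) = 2 + (-19493 - 1*5702) = 2 + (-19493 - 5702) = 2 - 25195 = -25193)
H + 21805 = -25193 + 21805 = -3388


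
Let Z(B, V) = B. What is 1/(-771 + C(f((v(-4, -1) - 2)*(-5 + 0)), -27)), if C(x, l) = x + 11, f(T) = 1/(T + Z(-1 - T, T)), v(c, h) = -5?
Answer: -1/761 ≈ -0.0013141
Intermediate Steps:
f(T) = -1 (f(T) = 1/(T + (-1 - T)) = 1/(-1) = -1)
C(x, l) = 11 + x
1/(-771 + C(f((v(-4, -1) - 2)*(-5 + 0)), -27)) = 1/(-771 + (11 - 1)) = 1/(-771 + 10) = 1/(-761) = -1/761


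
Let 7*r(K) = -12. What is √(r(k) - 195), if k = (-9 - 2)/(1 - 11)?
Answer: 9*I*√119/7 ≈ 14.025*I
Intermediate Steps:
k = 11/10 (k = -11/(-10) = -11*(-⅒) = 11/10 ≈ 1.1000)
r(K) = -12/7 (r(K) = (⅐)*(-12) = -12/7)
√(r(k) - 195) = √(-12/7 - 195) = √(-1377/7) = 9*I*√119/7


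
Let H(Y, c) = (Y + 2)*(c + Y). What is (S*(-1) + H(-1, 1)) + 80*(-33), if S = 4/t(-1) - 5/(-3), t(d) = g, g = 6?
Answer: -7927/3 ≈ -2642.3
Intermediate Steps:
H(Y, c) = (2 + Y)*(Y + c)
t(d) = 6
S = 7/3 (S = 4/6 - 5/(-3) = 4*(⅙) - 5*(-⅓) = ⅔ + 5/3 = 7/3 ≈ 2.3333)
(S*(-1) + H(-1, 1)) + 80*(-33) = ((7/3)*(-1) + ((-1)² + 2*(-1) + 2*1 - 1*1)) + 80*(-33) = (-7/3 + (1 - 2 + 2 - 1)) - 2640 = (-7/3 + 0) - 2640 = -7/3 - 2640 = -7927/3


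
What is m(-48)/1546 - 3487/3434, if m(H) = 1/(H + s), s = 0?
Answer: -129383365/127415136 ≈ -1.0154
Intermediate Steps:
m(H) = 1/H (m(H) = 1/(H + 0) = 1/H)
m(-48)/1546 - 3487/3434 = 1/(-48*1546) - 3487/3434 = -1/48*1/1546 - 3487*1/3434 = -1/74208 - 3487/3434 = -129383365/127415136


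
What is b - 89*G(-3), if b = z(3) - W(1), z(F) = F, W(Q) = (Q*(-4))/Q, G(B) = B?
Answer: 274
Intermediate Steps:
W(Q) = -4 (W(Q) = (-4*Q)/Q = -4)
b = 7 (b = 3 - 1*(-4) = 3 + 4 = 7)
b - 89*G(-3) = 7 - 89*(-3) = 7 + 267 = 274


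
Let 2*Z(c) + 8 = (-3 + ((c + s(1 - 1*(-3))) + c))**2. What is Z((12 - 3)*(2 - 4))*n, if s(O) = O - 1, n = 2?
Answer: 1288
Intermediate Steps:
s(O) = -1 + O
Z(c) = -4 + 2*c**2 (Z(c) = -4 + (-3 + ((c + (-1 + (1 - 1*(-3)))) + c))**2/2 = -4 + (-3 + ((c + (-1 + (1 + 3))) + c))**2/2 = -4 + (-3 + ((c + (-1 + 4)) + c))**2/2 = -4 + (-3 + ((c + 3) + c))**2/2 = -4 + (-3 + ((3 + c) + c))**2/2 = -4 + (-3 + (3 + 2*c))**2/2 = -4 + (2*c)**2/2 = -4 + (4*c**2)/2 = -4 + 2*c**2)
Z((12 - 3)*(2 - 4))*n = (-4 + 2*((12 - 3)*(2 - 4))**2)*2 = (-4 + 2*(9*(-2))**2)*2 = (-4 + 2*(-18)**2)*2 = (-4 + 2*324)*2 = (-4 + 648)*2 = 644*2 = 1288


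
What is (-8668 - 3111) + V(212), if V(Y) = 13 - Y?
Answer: -11978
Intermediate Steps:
(-8668 - 3111) + V(212) = (-8668 - 3111) + (13 - 1*212) = -11779 + (13 - 212) = -11779 - 199 = -11978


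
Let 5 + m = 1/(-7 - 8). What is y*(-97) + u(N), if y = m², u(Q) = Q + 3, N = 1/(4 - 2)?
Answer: -1118969/450 ≈ -2486.6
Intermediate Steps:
N = ½ (N = 1/2 = ½ ≈ 0.50000)
m = -76/15 (m = -5 + 1/(-7 - 8) = -5 + 1/(-15) = -5 - 1/15 = -76/15 ≈ -5.0667)
u(Q) = 3 + Q
y = 5776/225 (y = (-76/15)² = 5776/225 ≈ 25.671)
y*(-97) + u(N) = (5776/225)*(-97) + (3 + ½) = -560272/225 + 7/2 = -1118969/450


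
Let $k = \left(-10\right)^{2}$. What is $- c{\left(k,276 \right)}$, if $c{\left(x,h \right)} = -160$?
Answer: $160$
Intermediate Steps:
$k = 100$
$- c{\left(k,276 \right)} = \left(-1\right) \left(-160\right) = 160$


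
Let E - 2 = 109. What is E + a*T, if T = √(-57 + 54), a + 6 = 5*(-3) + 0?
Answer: 111 - 21*I*√3 ≈ 111.0 - 36.373*I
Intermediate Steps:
E = 111 (E = 2 + 109 = 111)
a = -21 (a = -6 + (5*(-3) + 0) = -6 + (-15 + 0) = -6 - 15 = -21)
T = I*√3 (T = √(-3) = I*√3 ≈ 1.732*I)
E + a*T = 111 - 21*I*√3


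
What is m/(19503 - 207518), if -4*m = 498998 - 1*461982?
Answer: 9254/188015 ≈ 0.049219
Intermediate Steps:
m = -9254 (m = -(498998 - 1*461982)/4 = -(498998 - 461982)/4 = -¼*37016 = -9254)
m/(19503 - 207518) = -9254/(19503 - 207518) = -9254/(-188015) = -9254*(-1/188015) = 9254/188015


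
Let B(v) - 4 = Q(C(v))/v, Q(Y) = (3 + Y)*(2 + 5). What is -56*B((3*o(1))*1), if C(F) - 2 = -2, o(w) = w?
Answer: -616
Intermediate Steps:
C(F) = 0 (C(F) = 2 - 2 = 0)
Q(Y) = 21 + 7*Y (Q(Y) = (3 + Y)*7 = 21 + 7*Y)
B(v) = 4 + 21/v (B(v) = 4 + (21 + 7*0)/v = 4 + (21 + 0)/v = 4 + 21/v)
-56*B((3*o(1))*1) = -56*(4 + 21/(((3*1)*1))) = -56*(4 + 21/((3*1))) = -56*(4 + 21/3) = -56*(4 + 21*(⅓)) = -56*(4 + 7) = -56*11 = -616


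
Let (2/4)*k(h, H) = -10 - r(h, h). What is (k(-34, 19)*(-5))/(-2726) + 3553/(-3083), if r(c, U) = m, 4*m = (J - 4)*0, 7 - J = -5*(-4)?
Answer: -4996889/4202129 ≈ -1.1891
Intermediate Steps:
J = -13 (J = 7 - (-5)*(-4) = 7 - 1*20 = 7 - 20 = -13)
m = 0 (m = ((-13 - 4)*0)/4 = (-17*0)/4 = (1/4)*0 = 0)
r(c, U) = 0
k(h, H) = -20 (k(h, H) = 2*(-10 - 1*0) = 2*(-10 + 0) = 2*(-10) = -20)
(k(-34, 19)*(-5))/(-2726) + 3553/(-3083) = -20*(-5)/(-2726) + 3553/(-3083) = 100*(-1/2726) + 3553*(-1/3083) = -50/1363 - 3553/3083 = -4996889/4202129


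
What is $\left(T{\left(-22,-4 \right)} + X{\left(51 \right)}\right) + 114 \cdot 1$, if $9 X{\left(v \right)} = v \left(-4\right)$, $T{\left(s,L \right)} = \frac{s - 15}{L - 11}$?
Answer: $\frac{469}{5} \approx 93.8$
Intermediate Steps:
$T{\left(s,L \right)} = \frac{-15 + s}{-11 + L}$
$X{\left(v \right)} = - \frac{4 v}{9}$ ($X{\left(v \right)} = \frac{v \left(-4\right)}{9} = \frac{\left(-4\right) v}{9} = - \frac{4 v}{9}$)
$\left(T{\left(-22,-4 \right)} + X{\left(51 \right)}\right) + 114 \cdot 1 = \left(\frac{-15 - 22}{-11 - 4} - \frac{68}{3}\right) + 114 \cdot 1 = \left(\frac{1}{-15} \left(-37\right) - \frac{68}{3}\right) + 114 = \left(\left(- \frac{1}{15}\right) \left(-37\right) - \frac{68}{3}\right) + 114 = \left(\frac{37}{15} - \frac{68}{3}\right) + 114 = - \frac{101}{5} + 114 = \frac{469}{5}$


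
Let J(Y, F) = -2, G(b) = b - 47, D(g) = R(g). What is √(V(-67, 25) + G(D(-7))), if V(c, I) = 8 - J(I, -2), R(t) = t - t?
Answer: I*√37 ≈ 6.0828*I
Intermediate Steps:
R(t) = 0
D(g) = 0
G(b) = -47 + b
V(c, I) = 10 (V(c, I) = 8 - 1*(-2) = 8 + 2 = 10)
√(V(-67, 25) + G(D(-7))) = √(10 + (-47 + 0)) = √(10 - 47) = √(-37) = I*√37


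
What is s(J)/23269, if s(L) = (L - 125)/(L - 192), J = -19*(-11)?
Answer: 84/395573 ≈ 0.00021235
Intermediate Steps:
J = 209
s(L) = (-125 + L)/(-192 + L)
s(J)/23269 = ((-125 + 209)/(-192 + 209))/23269 = (84/17)*(1/23269) = 84/395573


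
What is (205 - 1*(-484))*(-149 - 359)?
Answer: -350012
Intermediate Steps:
(205 - 1*(-484))*(-149 - 359) = (205 + 484)*(-508) = 689*(-508) = -350012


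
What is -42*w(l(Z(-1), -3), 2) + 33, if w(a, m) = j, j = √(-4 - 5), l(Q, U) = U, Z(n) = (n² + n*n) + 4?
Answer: 33 - 126*I ≈ 33.0 - 126.0*I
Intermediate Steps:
Z(n) = 4 + 2*n² (Z(n) = (n² + n²) + 4 = 2*n² + 4 = 4 + 2*n²)
j = 3*I (j = √(-9) = 3*I ≈ 3.0*I)
w(a, m) = 3*I
-42*w(l(Z(-1), -3), 2) + 33 = -126*I + 33 = 33 - 126*I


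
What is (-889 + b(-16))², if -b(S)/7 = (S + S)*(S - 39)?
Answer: 174477681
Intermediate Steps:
b(S) = -14*S*(-39 + S) (b(S) = -7*(S + S)*(S - 39) = -7*2*S*(-39 + S) = -14*S*(-39 + S))
(-889 + b(-16))² = (-889 + 14*(-16)*(39 - 1*(-16)))² = (-889 + 14*(-16)*(39 + 16))² = (-889 + 14*(-16)*55)² = (-889 - 12320)² = (-13209)² = 174477681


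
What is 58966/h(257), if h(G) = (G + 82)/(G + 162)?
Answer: 24706754/339 ≈ 72881.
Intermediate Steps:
h(G) = (82 + G)/(162 + G)
58966/h(257) = 58966/(((82 + 257)/(162 + 257))) = 58966/((339/419)) = 58966/(((1/419)*339)) = 58966/(339/419) = 58966*(419/339) = 24706754/339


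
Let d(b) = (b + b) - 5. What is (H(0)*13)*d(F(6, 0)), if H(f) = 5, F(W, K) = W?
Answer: 455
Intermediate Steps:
d(b) = -5 + 2*b (d(b) = 2*b - 5 = -5 + 2*b)
(H(0)*13)*d(F(6, 0)) = (5*13)*(-5 + 2*6) = 65*(-5 + 12) = 65*7 = 455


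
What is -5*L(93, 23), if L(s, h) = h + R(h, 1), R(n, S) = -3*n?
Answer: 230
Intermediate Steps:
L(s, h) = -2*h (L(s, h) = h - 3*h = -2*h)
-5*L(93, 23) = -(-10)*23 = -5*(-46) = 230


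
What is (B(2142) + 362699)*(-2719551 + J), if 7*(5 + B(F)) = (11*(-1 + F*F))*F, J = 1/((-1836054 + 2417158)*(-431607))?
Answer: -438926153986495200135518717/10450356422 ≈ -4.2001e+16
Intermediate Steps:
J = -1/250808554128 (J = -1/431607/581104 = (1/581104)*(-1/431607) = -1/250808554128 ≈ -3.9871e-12)
B(F) = -5 + F*(-11 + 11*F²)/7 (B(F) = -5 + ((11*(-1 + F*F))*F)/7 = -5 + ((11*(-1 + F²))*F)/7 = -5 + ((-11 + 11*F²)*F)/7 = -5 + (F*(-11 + 11*F²))/7 = -5 + F*(-11 + 11*F²)/7)
(B(2142) + 362699)*(-2719551 + J) = ((-5 - 11/7*2142 + (11/7)*2142³) + 362699)*(-2719551 - 1/250808554128) = ((-5 - 3366 + (11/7)*9827847288) + 362699)*(-682086654187356529/250808554128) = ((-5 - 3366 + 15443760024) + 362699)*(-682086654187356529/250808554128) = (15443756653 + 362699)*(-682086654187356529/250808554128) = 15444119352*(-682086654187356529/250808554128) = -438926153986495200135518717/10450356422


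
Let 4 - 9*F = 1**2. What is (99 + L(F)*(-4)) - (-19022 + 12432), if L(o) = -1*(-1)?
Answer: 6685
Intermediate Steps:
F = 1/3 (F = 4/9 - 1/9*1**2 = 4/9 - 1/9*1 = 4/9 - 1/9 = 1/3 ≈ 0.33333)
L(o) = 1
(99 + L(F)*(-4)) - (-19022 + 12432) = (99 + 1*(-4)) - (-19022 + 12432) = (99 - 4) - 1*(-6590) = 95 + 6590 = 6685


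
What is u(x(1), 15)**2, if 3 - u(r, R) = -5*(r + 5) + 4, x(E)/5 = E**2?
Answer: 2401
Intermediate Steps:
x(E) = 5*E**2
u(r, R) = 24 + 5*r (u(r, R) = 3 - (-5*(r + 5) + 4) = 3 - (-5*(5 + r) + 4) = 3 - ((-25 - 5*r) + 4) = 3 - (-21 - 5*r) = 3 + (21 + 5*r) = 24 + 5*r)
u(x(1), 15)**2 = (24 + 5*(5*1**2))**2 = (24 + 5*(5*1))**2 = (24 + 5*5)**2 = (24 + 25)**2 = 49**2 = 2401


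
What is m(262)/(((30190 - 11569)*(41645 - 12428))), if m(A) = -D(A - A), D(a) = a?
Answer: 0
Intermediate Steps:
m(A) = 0 (m(A) = -(A - A) = -1*0 = 0)
m(262)/(((30190 - 11569)*(41645 - 12428))) = 0/(((30190 - 11569)*(41645 - 12428))) = 0/((18621*29217)) = 0/544049757 = 0*(1/544049757) = 0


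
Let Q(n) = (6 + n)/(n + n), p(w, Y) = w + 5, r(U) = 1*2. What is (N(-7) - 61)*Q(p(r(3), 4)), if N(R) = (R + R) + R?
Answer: -533/7 ≈ -76.143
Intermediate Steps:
N(R) = 3*R (N(R) = 2*R + R = 3*R)
r(U) = 2
p(w, Y) = 5 + w
Q(n) = (6 + n)/(2*n) (Q(n) = (6 + n)/((2*n)) = (6 + n)*(1/(2*n)) = (6 + n)/(2*n))
(N(-7) - 61)*Q(p(r(3), 4)) = (3*(-7) - 61)*((6 + (5 + 2))/(2*(5 + 2))) = (-21 - 61)*((½)*(6 + 7)/7) = -41*13/7 = -82*13/14 = -533/7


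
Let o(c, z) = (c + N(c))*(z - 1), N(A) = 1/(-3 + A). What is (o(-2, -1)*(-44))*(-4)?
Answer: 3872/5 ≈ 774.40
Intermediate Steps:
o(c, z) = (-1 + z)*(c + 1/(-3 + c)) (o(c, z) = (c + 1/(-3 + c))*(z - 1) = (c + 1/(-3 + c))*(-1 + z) = (-1 + z)*(c + 1/(-3 + c)))
(o(-2, -1)*(-44))*(-4) = (((-1 - 1 - 2*(-1 - 1)*(-3 - 2))/(-3 - 2))*(-44))*(-4) = (((-1 - 1 - 2*(-2)*(-5))/(-5))*(-44))*(-4) = (-(-1 - 1 - 20)/5*(-44))*(-4) = (-1/5*(-22)*(-44))*(-4) = ((22/5)*(-44))*(-4) = -968/5*(-4) = 3872/5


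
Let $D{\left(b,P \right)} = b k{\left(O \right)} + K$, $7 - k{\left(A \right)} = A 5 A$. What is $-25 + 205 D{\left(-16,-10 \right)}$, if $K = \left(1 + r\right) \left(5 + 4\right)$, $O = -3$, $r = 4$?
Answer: $133840$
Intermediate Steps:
$K = 45$ ($K = \left(1 + 4\right) \left(5 + 4\right) = 5 \cdot 9 = 45$)
$k{\left(A \right)} = 7 - 5 A^{2}$ ($k{\left(A \right)} = 7 - A 5 A = 7 - 5 A A = 7 - 5 A^{2}$)
$D{\left(b,P \right)} = 45 - 38 b$ ($D{\left(b,P \right)} = b \left(7 - 5 \left(-3\right)^{2}\right) + 45 = b \left(7 - 45\right) + 45 = b \left(-38\right) + 45 = - 38 b + 45 = 45 - 38 b$)
$-25 + 205 D{\left(-16,-10 \right)} = -25 + 205 \left(45 - -608\right) = -25 + 205 \left(45 + 608\right) = -25 + 205 \cdot 653 = -25 + 133865 = 133840$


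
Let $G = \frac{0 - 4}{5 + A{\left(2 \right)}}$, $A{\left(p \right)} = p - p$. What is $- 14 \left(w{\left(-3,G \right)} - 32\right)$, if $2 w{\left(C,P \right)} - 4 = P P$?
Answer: $\frac{10388}{25} \approx 415.52$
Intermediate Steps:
$A{\left(p \right)} = 0$
$G = - \frac{4}{5}$ ($G = \frac{0 - 4}{5 + 0} = - \frac{4}{5} \approx -0.8$)
$w{\left(C,P \right)} = 2 + \frac{P^{2}}{2}$ ($w{\left(C,P \right)} = 2 + \frac{P P}{2} = 2 + \frac{P^{2}}{2}$)
$- 14 \left(w{\left(-3,G \right)} - 32\right) = - 14 \left(\left(2 + \frac{\left(- \frac{4}{5}\right)^{2}}{2}\right) - 32\right) = - 14 \left(\left(2 + \frac{1}{2} \cdot \frac{16}{25}\right) - 32\right) = - 14 \left(\left(2 + \frac{8}{25}\right) - 32\right) = - 14 \left(\frac{58}{25} - 32\right) = \left(-14\right) \left(- \frac{742}{25}\right) = \frac{10388}{25}$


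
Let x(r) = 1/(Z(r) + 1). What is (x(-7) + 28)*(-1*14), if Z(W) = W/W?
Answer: -399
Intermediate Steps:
Z(W) = 1
x(r) = 1/2 (x(r) = 1/(1 + 1) = 1/2)
(x(-7) + 28)*(-1*14) = (1/2 + 28)*(-1*14) = (57/2)*(-14) = -399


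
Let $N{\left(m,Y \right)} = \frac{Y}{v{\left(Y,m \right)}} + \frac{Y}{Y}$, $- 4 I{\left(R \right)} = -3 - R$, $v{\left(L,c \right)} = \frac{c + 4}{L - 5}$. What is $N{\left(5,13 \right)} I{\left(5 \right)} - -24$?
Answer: $\frac{442}{9} \approx 49.111$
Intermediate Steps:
$v{\left(L,c \right)} = \frac{4 + c}{-5 + L}$
$I{\left(R \right)} = \frac{3}{4} + \frac{R}{4}$ ($I{\left(R \right)} = - \frac{-3 - R}{4} = \frac{3}{4} + \frac{R}{4}$)
$N{\left(m,Y \right)} = 1 + \frac{Y \left(-5 + Y\right)}{4 + m}$ ($N{\left(m,Y \right)} = \frac{Y}{\frac{1}{-5 + Y} \left(4 + m\right)} + \frac{Y}{Y} = Y \frac{-5 + Y}{4 + m} + 1 = \frac{Y \left(-5 + Y\right)}{4 + m} + 1 = 1 + \frac{Y \left(-5 + Y\right)}{4 + m}$)
$N{\left(5,13 \right)} I{\left(5 \right)} - -24 = \frac{4 + 5 + 13 \left(-5 + 13\right)}{4 + 5} \left(\frac{3}{4} + \frac{1}{4} \cdot 5\right) - -24 = \frac{4 + 5 + 13 \cdot 8}{9} \left(\frac{3}{4} + \frac{5}{4}\right) + \left(25 - 1\right) = \frac{4 + 5 + 104}{9} \cdot 2 + 24 = \frac{1}{9} \cdot 113 \cdot 2 + 24 = \frac{113}{9} \cdot 2 + 24 = \frac{226}{9} + 24 = \frac{442}{9}$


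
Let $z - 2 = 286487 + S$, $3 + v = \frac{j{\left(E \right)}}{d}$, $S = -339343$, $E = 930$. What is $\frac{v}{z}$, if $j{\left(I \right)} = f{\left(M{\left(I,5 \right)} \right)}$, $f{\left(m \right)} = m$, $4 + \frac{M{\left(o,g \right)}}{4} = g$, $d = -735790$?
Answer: $\frac{1103687}{19444722330} \approx 5.676 \cdot 10^{-5}$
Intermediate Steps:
$M{\left(o,g \right)} = -16 + 4 g$
$j{\left(I \right)} = 4$ ($j{\left(I \right)} = -16 + 4 \cdot 5 = -16 + 20 = 4$)
$v = - \frac{1103687}{367895}$ ($v = -3 + \frac{4}{-735790} = -3 + 4 \left(- \frac{1}{735790}\right) = -3 - \frac{2}{367895} = - \frac{1103687}{367895} \approx -3.0$)
$z = -52854$ ($z = 2 + \left(286487 - 339343\right) = 2 - 52856 = -52854$)
$\frac{v}{z} = - \frac{1103687}{367895 \left(-52854\right)} = \left(- \frac{1103687}{367895}\right) \left(- \frac{1}{52854}\right) = \frac{1103687}{19444722330}$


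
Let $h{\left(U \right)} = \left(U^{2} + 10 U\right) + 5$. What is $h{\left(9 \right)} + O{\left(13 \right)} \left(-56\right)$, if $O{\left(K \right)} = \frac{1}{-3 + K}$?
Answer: $\frac{852}{5} \approx 170.4$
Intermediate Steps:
$h{\left(U \right)} = 5 + U^{2} + 10 U$
$h{\left(9 \right)} + O{\left(13 \right)} \left(-56\right) = \left(5 + 9^{2} + 10 \cdot 9\right) + \frac{1}{-3 + 13} \left(-56\right) = \left(5 + 81 + 90\right) + \frac{1}{10} \left(-56\right) = 176 + \frac{1}{10} \left(-56\right) = 176 - \frac{28}{5} = \frac{852}{5}$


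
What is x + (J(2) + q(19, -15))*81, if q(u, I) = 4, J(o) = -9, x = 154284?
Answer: 153879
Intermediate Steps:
x + (J(2) + q(19, -15))*81 = 154284 + (-9 + 4)*81 = 154284 - 5*81 = 154284 - 405 = 153879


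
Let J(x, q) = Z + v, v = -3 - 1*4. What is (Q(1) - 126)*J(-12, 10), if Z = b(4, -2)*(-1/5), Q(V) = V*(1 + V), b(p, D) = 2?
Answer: 4588/5 ≈ 917.60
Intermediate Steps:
Z = -⅖ (Z = 2*(-1/5) = 2*(-1*⅕) = 2*(-⅕) = -⅖ ≈ -0.40000)
v = -7 (v = -3 - 4 = -7)
J(x, q) = -37/5 (J(x, q) = -⅖ - 7 = -37/5)
(Q(1) - 126)*J(-12, 10) = (1*(1 + 1) - 126)*(-37/5) = (1*2 - 126)*(-37/5) = (2 - 126)*(-37/5) = -124*(-37/5) = 4588/5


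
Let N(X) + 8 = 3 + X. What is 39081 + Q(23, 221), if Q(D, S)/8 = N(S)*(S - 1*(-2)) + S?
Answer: 426193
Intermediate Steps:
N(X) = -5 + X (N(X) = -8 + (3 + X) = -5 + X)
Q(D, S) = 8*S + 8*(-5 + S)*(2 + S) (Q(D, S) = 8*((-5 + S)*(S - 1*(-2)) + S) = 8*((-5 + S)*(S + 2) + S) = 8*((-5 + S)*(2 + S) + S) = 8*(S + (-5 + S)*(2 + S)) = 8*S + 8*(-5 + S)*(2 + S))
39081 + Q(23, 221) = 39081 + (-80 - 16*221 + 8*221²) = 39081 + (-80 - 3536 + 8*48841) = 39081 + (-80 - 3536 + 390728) = 39081 + 387112 = 426193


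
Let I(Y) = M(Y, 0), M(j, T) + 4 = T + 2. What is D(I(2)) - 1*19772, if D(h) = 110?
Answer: -19662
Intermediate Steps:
M(j, T) = -2 + T (M(j, T) = -4 + (T + 2) = -4 + (2 + T) = -2 + T)
I(Y) = -2 (I(Y) = -2 + 0 = -2)
D(I(2)) - 1*19772 = 110 - 1*19772 = 110 - 19772 = -19662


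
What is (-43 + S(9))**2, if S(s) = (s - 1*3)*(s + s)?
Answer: 4225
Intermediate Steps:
S(s) = 2*s*(-3 + s) (S(s) = (s - 3)*(2*s) = (-3 + s)*(2*s) = 2*s*(-3 + s))
(-43 + S(9))**2 = (-43 + 2*9*(-3 + 9))**2 = (-43 + 2*9*6)**2 = (-43 + 108)**2 = 65**2 = 4225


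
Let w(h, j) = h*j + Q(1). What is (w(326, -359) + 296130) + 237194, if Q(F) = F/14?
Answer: 5828061/14 ≈ 4.1629e+5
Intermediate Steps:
Q(F) = F/14 (Q(F) = F*(1/14) = F/14)
w(h, j) = 1/14 + h*j (w(h, j) = h*j + (1/14)*1 = h*j + 1/14 = 1/14 + h*j)
(w(326, -359) + 296130) + 237194 = ((1/14 + 326*(-359)) + 296130) + 237194 = ((1/14 - 117034) + 296130) + 237194 = (-1638475/14 + 296130) + 237194 = 2507345/14 + 237194 = 5828061/14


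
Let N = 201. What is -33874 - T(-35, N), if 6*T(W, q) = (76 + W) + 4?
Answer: -67763/2 ≈ -33882.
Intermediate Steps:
T(W, q) = 40/3 + W/6 (T(W, q) = ((76 + W) + 4)/6 = (80 + W)/6 = 40/3 + W/6)
-33874 - T(-35, N) = -33874 - (40/3 + (⅙)*(-35)) = -33874 - (40/3 - 35/6) = -33874 - 1*15/2 = -33874 - 15/2 = -67763/2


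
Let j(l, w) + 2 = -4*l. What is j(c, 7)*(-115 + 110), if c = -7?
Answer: -130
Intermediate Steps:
j(l, w) = -2 - 4*l
j(c, 7)*(-115 + 110) = (-2 - 4*(-7))*(-115 + 110) = (-2 + 28)*(-5) = 26*(-5) = -130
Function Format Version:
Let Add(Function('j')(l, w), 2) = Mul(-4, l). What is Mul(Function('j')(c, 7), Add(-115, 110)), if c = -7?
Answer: -130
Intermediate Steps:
Function('j')(l, w) = Add(-2, Mul(-4, l))
Mul(Function('j')(c, 7), Add(-115, 110)) = Mul(Add(-2, Mul(-4, -7)), Add(-115, 110)) = Mul(Add(-2, 28), -5) = Mul(26, -5) = -130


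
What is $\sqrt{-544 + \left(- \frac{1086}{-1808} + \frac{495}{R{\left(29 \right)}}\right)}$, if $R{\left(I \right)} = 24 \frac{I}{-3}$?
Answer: $\frac{i \sqrt{23433322342}}{6554} \approx 23.357 i$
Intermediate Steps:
$R{\left(I \right)} = - 8 I$ ($R{\left(I \right)} = 24 I \left(- \frac{1}{3}\right) = 24 \left(- \frac{I}{3}\right) = - 8 I$)
$\sqrt{-544 + \left(- \frac{1086}{-1808} + \frac{495}{R{\left(29 \right)}}\right)} = \sqrt{-544 + \left(- \frac{1086}{-1808} + \frac{495}{\left(-8\right) 29}\right)} = \sqrt{-544 + \left(\left(-1086\right) \left(- \frac{1}{1808}\right) + \frac{495}{-232}\right)} = \sqrt{-544 + \left(\frac{543}{904} + 495 \left(- \frac{1}{232}\right)\right)} = \sqrt{-544 + \left(\frac{543}{904} - \frac{495}{232}\right)} = \sqrt{-544 - \frac{10047}{6554}} = \sqrt{- \frac{3575423}{6554}} = \frac{i \sqrt{23433322342}}{6554}$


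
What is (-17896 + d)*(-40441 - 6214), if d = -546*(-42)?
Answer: -234954580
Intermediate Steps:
d = 22932
(-17896 + d)*(-40441 - 6214) = (-17896 + 22932)*(-40441 - 6214) = 5036*(-46655) = -234954580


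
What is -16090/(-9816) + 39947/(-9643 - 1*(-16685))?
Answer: 126356383/17281068 ≈ 7.3118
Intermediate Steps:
-16090/(-9816) + 39947/(-9643 - 1*(-16685)) = -16090*(-1/9816) + 39947/(-9643 + 16685) = 8045/4908 + 39947/7042 = 126356383/17281068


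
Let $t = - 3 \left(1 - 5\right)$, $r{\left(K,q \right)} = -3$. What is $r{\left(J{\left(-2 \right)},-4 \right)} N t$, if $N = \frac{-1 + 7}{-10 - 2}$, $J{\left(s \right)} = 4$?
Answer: $18$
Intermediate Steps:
$N = - \frac{1}{2}$ ($N = \frac{6}{-12} = 6 \left(- \frac{1}{12}\right) = - \frac{1}{2} \approx -0.5$)
$t = 12$ ($t = \left(-3\right) \left(-4\right) = 12$)
$r{\left(J{\left(-2 \right)},-4 \right)} N t = \left(-3\right) \left(- \frac{1}{2}\right) 12 = \frac{3}{2} \cdot 12 = 18$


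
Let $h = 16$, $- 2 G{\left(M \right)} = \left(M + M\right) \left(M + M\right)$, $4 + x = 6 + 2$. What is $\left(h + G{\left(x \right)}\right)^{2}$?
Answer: $256$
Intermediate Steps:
$x = 4$ ($x = -4 + \left(6 + 2\right) = -4 + 8 = 4$)
$G{\left(M \right)} = - 2 M^{2}$ ($G{\left(M \right)} = - \frac{\left(M + M\right) \left(M + M\right)}{2} = - \frac{2 M 2 M}{2} = - \frac{4 M^{2}}{2} = - 2 M^{2}$)
$\left(h + G{\left(x \right)}\right)^{2} = \left(16 - 2 \cdot 4^{2}\right)^{2} = \left(16 - 32\right)^{2} = \left(-16\right)^{2} = 256$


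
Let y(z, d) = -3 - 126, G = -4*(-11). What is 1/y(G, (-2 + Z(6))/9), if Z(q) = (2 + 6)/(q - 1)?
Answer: -1/129 ≈ -0.0077519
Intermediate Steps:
Z(q) = 8/(-1 + q)
G = 44
y(z, d) = -129
1/y(G, (-2 + Z(6))/9) = 1/(-129) = -1/129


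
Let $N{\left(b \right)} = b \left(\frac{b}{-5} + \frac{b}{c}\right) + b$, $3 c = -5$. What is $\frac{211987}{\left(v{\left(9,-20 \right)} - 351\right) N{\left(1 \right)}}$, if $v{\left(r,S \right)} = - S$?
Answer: $- \frac{1059935}{331} \approx -3202.2$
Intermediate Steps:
$c = - \frac{5}{3}$ ($c = \frac{1}{3} \left(-5\right) = - \frac{5}{3} \approx -1.6667$)
$N{\left(b \right)} = b - \frac{4 b^{2}}{5}$ ($N{\left(b \right)} = b \left(\frac{b}{-5} + \frac{b}{- \frac{5}{3}}\right) + b = b \left(b \left(- \frac{1}{5}\right) + b \left(- \frac{3}{5}\right)\right) + b = b \left(- \frac{b}{5} - \frac{3 b}{5}\right) + b = b \left(- \frac{4 b}{5}\right) + b = - \frac{4 b^{2}}{5} + b = b - \frac{4 b^{2}}{5}$)
$\frac{211987}{\left(v{\left(9,-20 \right)} - 351\right) N{\left(1 \right)}} = \frac{211987}{\left(\left(-1\right) \left(-20\right) - 351\right) \frac{1}{5} \cdot 1 \left(5 - 4\right)} = \frac{211987}{\left(20 - 351\right) \frac{1}{5} \cdot 1 \left(5 - 4\right)} = \frac{211987}{\left(-331\right) \frac{1}{5} \cdot 1 \cdot 1} = \frac{211987}{\left(-331\right) \frac{1}{5}} = \frac{211987}{- \frac{331}{5}} = 211987 \left(- \frac{5}{331}\right) = - \frac{1059935}{331}$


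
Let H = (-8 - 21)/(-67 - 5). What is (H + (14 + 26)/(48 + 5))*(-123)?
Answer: -181097/1272 ≈ -142.37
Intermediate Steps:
H = 29/72 (H = -29/(-72) = -29*(-1/72) = 29/72 ≈ 0.40278)
(H + (14 + 26)/(48 + 5))*(-123) = (29/72 + (14 + 26)/(48 + 5))*(-123) = (29/72 + 40/53)*(-123) = (4417/3816)*(-123) = -181097/1272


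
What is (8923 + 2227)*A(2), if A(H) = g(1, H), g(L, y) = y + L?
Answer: 33450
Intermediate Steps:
g(L, y) = L + y
A(H) = 1 + H
(8923 + 2227)*A(2) = (8923 + 2227)*(1 + 2) = 11150*3 = 33450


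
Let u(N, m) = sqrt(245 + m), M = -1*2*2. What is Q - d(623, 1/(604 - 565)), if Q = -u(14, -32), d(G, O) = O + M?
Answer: 155/39 - sqrt(213) ≈ -10.620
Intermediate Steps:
M = -4 (M = -2*2 = -4)
d(G, O) = -4 + O (d(G, O) = O - 4 = -4 + O)
Q = -sqrt(213) (Q = -sqrt(245 - 32) = -sqrt(213) ≈ -14.595)
Q - d(623, 1/(604 - 565)) = -sqrt(213) - (-4 + 1/(604 - 565)) = -sqrt(213) - (-4 + 1/39) = -sqrt(213) - 1*(-155/39) = -sqrt(213) + 155/39 = 155/39 - sqrt(213)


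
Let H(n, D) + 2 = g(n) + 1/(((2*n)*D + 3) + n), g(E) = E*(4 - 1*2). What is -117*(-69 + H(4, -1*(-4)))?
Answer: 7368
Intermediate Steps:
g(E) = 2*E (g(E) = E*(4 - 2) = E*2 = 2*E)
H(n, D) = -2 + 1/(3 + n + 2*D*n) + 2*n (H(n, D) = -2 + (2*n + 1/(((2*n)*D + 3) + n)) = -2 + (2*n + 1/((2*D*n + 3) + n)) = -2 + (2*n + 1/((3 + 2*D*n) + n)) = -2 + (2*n + 1/(3 + n + 2*D*n)) = -2 + (1/(3 + n + 2*D*n) + 2*n) = -2 + 1/(3 + n + 2*D*n) + 2*n)
-117*(-69 + H(4, -1*(-4))) = -117*(-69 + (-5 + 2*4² + 4*4 - 4*(-1*(-4))*4 + 4*(-1*(-4))*4²)/(3 + 4 + 2*(-1*(-4))*4)) = -117*(-69 + (-5 + 2*16 + 16 - 4*4*4 + 4*4*16)/(3 + 4 + 2*4*4)) = -117*(-69 + (-5 + 32 + 16 - 64 + 256)/(3 + 4 + 32)) = -117*(-69 + 235/39) = -117*(-2456/39) = 7368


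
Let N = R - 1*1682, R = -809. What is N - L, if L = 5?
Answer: -2496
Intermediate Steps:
N = -2491 (N = -809 - 1*1682 = -809 - 1682 = -2491)
N - L = -2491 - 1*5 = -2491 - 5 = -2496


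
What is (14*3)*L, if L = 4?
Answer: 168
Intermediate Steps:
(14*3)*L = (14*3)*4 = 42*4 = 168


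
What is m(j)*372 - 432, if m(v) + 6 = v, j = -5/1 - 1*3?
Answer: -5640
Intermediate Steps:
j = -8 (j = -5*1 - 3 = -5 - 3 = -8)
m(v) = -6 + v
m(j)*372 - 432 = (-6 - 8)*372 - 432 = -14*372 - 432 = -5208 - 432 = -5640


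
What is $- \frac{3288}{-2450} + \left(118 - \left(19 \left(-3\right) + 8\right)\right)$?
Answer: $\frac{206219}{1225} \approx 168.34$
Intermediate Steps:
$- \frac{3288}{-2450} + \left(118 - \left(19 \left(-3\right) + 8\right)\right) = \left(-3288\right) \left(- \frac{1}{2450}\right) + \left(118 - \left(-57 + 8\right)\right) = \frac{1644}{1225} + \left(118 - -49\right) = \frac{1644}{1225} + \left(118 + 49\right) = \frac{1644}{1225} + 167 = \frac{206219}{1225}$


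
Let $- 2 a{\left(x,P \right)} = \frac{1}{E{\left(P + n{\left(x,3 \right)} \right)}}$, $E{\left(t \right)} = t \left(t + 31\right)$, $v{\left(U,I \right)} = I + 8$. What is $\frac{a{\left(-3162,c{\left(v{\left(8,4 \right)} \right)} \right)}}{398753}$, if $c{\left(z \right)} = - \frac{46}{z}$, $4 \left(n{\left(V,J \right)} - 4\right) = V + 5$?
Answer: $- \frac{72}{34348381252229} \approx -2.0962 \cdot 10^{-12}$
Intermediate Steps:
$n{\left(V,J \right)} = \frac{21}{4} + \frac{V}{4}$ ($n{\left(V,J \right)} = 4 + \frac{V + 5}{4} = 4 + \frac{5 + V}{4} = 4 + \left(\frac{5}{4} + \frac{V}{4}\right) = \frac{21}{4} + \frac{V}{4}$)
$v{\left(U,I \right)} = 8 + I$
$E{\left(t \right)} = t \left(31 + t\right)$
$a{\left(x,P \right)} = - \frac{1}{2 \left(\frac{21}{4} + P + \frac{x}{4}\right) \left(\frac{145}{4} + P + \frac{x}{4}\right)}$ ($a{\left(x,P \right)} = - \frac{1}{2 \left(P + \left(\frac{21}{4} + \frac{x}{4}\right)\right) \left(31 + \left(P + \left(\frac{21}{4} + \frac{x}{4}\right)\right)\right)} = - \frac{1}{2 \left(\frac{21}{4} + P + \frac{x}{4}\right) \left(31 + \left(\frac{21}{4} + P + \frac{x}{4}\right)\right)} = - \frac{1}{2 \left(\frac{21}{4} + P + \frac{x}{4}\right) \left(\frac{145}{4} + P + \frac{x}{4}\right)}$)
$\frac{a{\left(-3162,c{\left(v{\left(8,4 \right)} \right)} \right)}}{398753} = \frac{\left(-8\right) \frac{1}{21 - 3162 + 4 \left(- \frac{46}{8 + 4}\right)} \frac{1}{145 - 3162 + 4 \left(- \frac{46}{8 + 4}\right)}}{398753} = - \frac{8}{\left(21 - 3162 + 4 \left(- \frac{46}{12}\right)\right) \left(145 - 3162 + 4 \left(- \frac{46}{12}\right)\right)} \frac{1}{398753} = - \frac{8}{\left(21 - 3162 + 4 \left(\left(-46\right) \frac{1}{12}\right)\right) \left(145 - 3162 + 4 \left(\left(-46\right) \frac{1}{12}\right)\right)} \frac{1}{398753} = - \frac{8}{\left(21 - 3162 + 4 \left(- \frac{23}{6}\right)\right) \left(145 - 3162 + 4 \left(- \frac{23}{6}\right)\right)} \frac{1}{398753} = - \frac{8}{\left(21 - 3162 - \frac{46}{3}\right) \left(145 - 3162 - \frac{46}{3}\right)} \frac{1}{398753} = - \frac{8}{\left(- \frac{9469}{3}\right) \left(- \frac{9097}{3}\right)} \frac{1}{398753} = \left(-8\right) \left(- \frac{3}{9469}\right) \left(- \frac{3}{9097}\right) \frac{1}{398753} = \left(- \frac{72}{86139493}\right) \frac{1}{398753} = - \frac{72}{34348381252229}$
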